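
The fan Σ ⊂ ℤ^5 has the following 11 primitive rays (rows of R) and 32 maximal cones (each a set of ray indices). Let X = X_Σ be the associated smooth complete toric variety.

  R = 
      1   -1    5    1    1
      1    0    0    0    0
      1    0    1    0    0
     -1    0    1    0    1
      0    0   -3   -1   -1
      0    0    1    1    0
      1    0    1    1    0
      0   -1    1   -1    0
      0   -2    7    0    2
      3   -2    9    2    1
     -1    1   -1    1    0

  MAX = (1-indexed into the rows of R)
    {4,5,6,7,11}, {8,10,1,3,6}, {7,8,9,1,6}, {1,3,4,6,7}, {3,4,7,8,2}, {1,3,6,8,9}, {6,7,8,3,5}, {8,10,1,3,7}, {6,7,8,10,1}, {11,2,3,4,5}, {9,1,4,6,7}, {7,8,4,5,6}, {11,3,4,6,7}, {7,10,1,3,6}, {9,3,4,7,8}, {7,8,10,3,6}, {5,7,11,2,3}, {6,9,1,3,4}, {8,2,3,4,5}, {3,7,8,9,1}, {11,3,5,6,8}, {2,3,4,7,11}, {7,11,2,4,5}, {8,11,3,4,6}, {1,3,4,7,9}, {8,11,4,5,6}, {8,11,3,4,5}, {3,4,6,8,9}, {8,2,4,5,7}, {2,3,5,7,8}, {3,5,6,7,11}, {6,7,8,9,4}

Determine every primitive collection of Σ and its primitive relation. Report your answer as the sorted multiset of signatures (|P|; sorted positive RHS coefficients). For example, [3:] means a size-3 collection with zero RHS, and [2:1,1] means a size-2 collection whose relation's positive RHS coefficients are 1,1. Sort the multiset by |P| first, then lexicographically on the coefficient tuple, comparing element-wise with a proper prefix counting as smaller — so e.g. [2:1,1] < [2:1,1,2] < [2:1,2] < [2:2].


Σ has 20 primitive collections:

  P = {2,6}:  v_{2} + v_{6} = v_{7}  ⇒ sig = [2:1]
  P = {1,5}:  v_{1} + v_{5} = v_{7} + v_{8}  ⇒ sig = [2:1,1]
  P = {1,2}:  v_{1} + v_{2} = v_{3} + v_{4} + 2·v_{7} + v_{8}  ⇒ sig = [2:1,1,1,2]
  P = {2,10}:  v_{2} + v_{10} = v_{1} + v_{3} + 2·v_{7} + v_{8}  ⇒ sig = [2:1,1,1,2]
  P = {1,11}:  v_{1} + v_{11} = v_{3} + v_{4} + 2·v_{6}  ⇒ sig = [2:1,1,2]
  P = {5,9}:  v_{5} + v_{9} = v_{4} + v_{7} + 2·v_{8}  ⇒ sig = [2:1,1,2]
  P = {10,11}:  v_{10} + v_{11} = v_{1} + v_{3} + 2·v_{6}  ⇒ sig = [2:1,1,2]
  P = {5,10}:  v_{5} + v_{10} = v_{3} + v_{6} + 2·v_{7} + 2·v_{8}  ⇒ sig = [2:1,1,2,2]
  P = {9,11}:  v_{9} + v_{11} = v_{3} + 2·v_{4} + 2·v_{6} + v_{8}  ⇒ sig = [2:1,1,2,2]
  P = {2,9}:  v_{2} + v_{9} = v_{3} + 2·v_{4} + 2·v_{7} + 2·v_{8}  ⇒ sig = [2:1,2,2,2]
  P = {9,10}:  v_{9} + v_{10} = 3·v_{1} + v_{8}  ⇒ sig = [2:1,3]
  P = {4,10}:  v_{4} + v_{10} = 2·v_{1}  ⇒ sig = [2:2]
  P = {2,8,11}:  v_{2} + v_{8} + v_{11} = 0  ⇒ sig = [3:]
  P = {1,4,8}:  v_{1} + v_{4} + v_{8} = v_{9}  ⇒ sig = [3:1]
  P = {7,8,11}:  v_{7} + v_{8} + v_{11} = v_{6}  ⇒ sig = [3:1]
  P = {3,4,5,6}:  v_{3} + v_{4} + v_{5} + v_{6} = 0  ⇒ sig = [4:]
  P = {3,4,5,7}:  v_{3} + v_{4} + v_{5} + v_{7} = v_{2}  ⇒ sig = [4:1]
  P = {3,6,7,9}:  v_{3} + v_{6} + v_{7} + v_{9} = 2·v_{1}  ⇒ sig = [4:2]
  P = {1,3,6,7,8}:  v_{1} + v_{3} + v_{6} + v_{7} + v_{8} = v_{10}  ⇒ sig = [5:1]
  P = {3,4,6,7,8}:  v_{3} + v_{4} + v_{6} + v_{7} + v_{8} = v_{1}  ⇒ sig = [5:1]

Hence PRS(X_Σ) =
    [2:1]
    [2:1,1]
    [2:1,1,1,2]
    [2:1,1,1,2]
    [2:1,1,2]
    [2:1,1,2]
    [2:1,1,2]
    [2:1,1,2,2]
    [2:1,1,2,2]
    [2:1,2,2,2]
    [2:1,3]
    [2:2]
    [3:]
    [3:1]
    [3:1]
    [4:]
    [4:1]
    [4:2]
    [5:1]
    [5:1]


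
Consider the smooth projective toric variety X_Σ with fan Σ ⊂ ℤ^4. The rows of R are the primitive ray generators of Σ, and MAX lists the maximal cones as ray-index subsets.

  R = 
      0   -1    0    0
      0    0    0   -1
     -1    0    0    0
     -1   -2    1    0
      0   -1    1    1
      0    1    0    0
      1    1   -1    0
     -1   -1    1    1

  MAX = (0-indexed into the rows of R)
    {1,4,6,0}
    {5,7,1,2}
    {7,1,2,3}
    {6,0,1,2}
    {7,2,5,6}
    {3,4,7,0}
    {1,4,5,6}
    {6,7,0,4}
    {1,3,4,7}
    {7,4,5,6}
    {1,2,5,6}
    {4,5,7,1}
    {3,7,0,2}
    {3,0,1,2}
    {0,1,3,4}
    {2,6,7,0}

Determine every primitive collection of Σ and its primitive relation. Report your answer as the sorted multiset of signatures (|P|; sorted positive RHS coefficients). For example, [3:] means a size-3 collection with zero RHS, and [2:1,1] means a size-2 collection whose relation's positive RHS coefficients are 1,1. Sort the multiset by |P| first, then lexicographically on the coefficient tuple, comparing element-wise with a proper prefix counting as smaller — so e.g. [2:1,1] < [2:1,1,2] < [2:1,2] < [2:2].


Primitive collections (6):

  P = {0,5}:  v_{0} + v_{5} = 0  ⟹  sig = [2:]
  P = {2,4}:  v_{2} + v_{4} = v_{7}  ⟹  sig = [2:1]
  P = {3,6}:  v_{3} + v_{6} = v_{0}  ⟹  sig = [2:1]
  P = {3,5}:  v_{3} + v_{5} = v_{1} + v_{7}  ⟹  sig = [2:1,1]
  P = {1,6,7}:  v_{1} + v_{6} + v_{7} = 0  ⟹  sig = [3:]
  P = {0,1,7}:  v_{0} + v_{1} + v_{7} = v_{3}  ⟹  sig = [3:1]

Sorted signature multiset PRS(X):
[[2:], [2:1], [2:1], [2:1,1], [3:], [3:1]]


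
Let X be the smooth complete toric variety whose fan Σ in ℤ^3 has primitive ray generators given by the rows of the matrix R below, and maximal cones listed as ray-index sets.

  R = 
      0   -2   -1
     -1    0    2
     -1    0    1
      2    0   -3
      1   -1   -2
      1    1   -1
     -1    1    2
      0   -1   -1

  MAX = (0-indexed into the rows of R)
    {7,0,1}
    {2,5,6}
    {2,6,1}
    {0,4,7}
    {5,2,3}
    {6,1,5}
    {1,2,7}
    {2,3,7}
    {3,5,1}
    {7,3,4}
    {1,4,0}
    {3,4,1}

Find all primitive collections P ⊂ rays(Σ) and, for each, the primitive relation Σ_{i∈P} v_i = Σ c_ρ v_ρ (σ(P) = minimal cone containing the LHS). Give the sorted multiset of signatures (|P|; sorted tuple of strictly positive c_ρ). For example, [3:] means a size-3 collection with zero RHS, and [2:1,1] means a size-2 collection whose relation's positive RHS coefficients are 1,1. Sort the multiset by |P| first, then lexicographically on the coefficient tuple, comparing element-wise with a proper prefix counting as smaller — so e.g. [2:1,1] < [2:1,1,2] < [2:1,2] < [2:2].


Δ(Σ) — 8 vertices, 14 min non-faces:

  P={4,6}:  v_{4} + v_{6} = 0  so sig = [2:]
  P={0,5}:  v_{0} + v_{5} = v_{4}  so sig = [2:1]
  P={2,4}:  v_{2} + v_{4} = v_{7}  so sig = [2:1]
  P={3,6}:  v_{3} + v_{6} = v_{5}  so sig = [2:1]
  P={4,5}:  v_{4} + v_{5} = v_{3}  so sig = [2:1]
  P={6,7}:  v_{6} + v_{7} = v_{2}  so sig = [2:1]
  P={0,6}:  v_{0} + v_{6} = v_{1} + v_{7}  so sig = [2:1,1]
  P={5,7}:  v_{5} + v_{7} = v_{2} + v_{3}  so sig = [2:1,1]
  P={0,2}:  v_{0} + v_{2} = v_{1} + 2·v_{7}  so sig = [2:1,2]
  P={0,3}:  v_{0} + v_{3} = 2·v_{4}  so sig = [2:2]
  P={1,2,3}:  v_{1} + v_{2} + v_{3} = 0  so sig = [3:]
  P={1,2,5}:  v_{1} + v_{2} + v_{5} = v_{6}  so sig = [3:1]
  P={1,3,7}:  v_{1} + v_{3} + v_{7} = v_{4}  so sig = [3:1]
  P={1,4,7}:  v_{1} + v_{4} + v_{7} = v_{0}  so sig = [3:1]

Hence PRS(X_Σ) =
    [2:]
    [2:1]
    [2:1]
    [2:1]
    [2:1]
    [2:1]
    [2:1,1]
    [2:1,1]
    [2:1,2]
    [2:2]
    [3:]
    [3:1]
    [3:1]
    [3:1]


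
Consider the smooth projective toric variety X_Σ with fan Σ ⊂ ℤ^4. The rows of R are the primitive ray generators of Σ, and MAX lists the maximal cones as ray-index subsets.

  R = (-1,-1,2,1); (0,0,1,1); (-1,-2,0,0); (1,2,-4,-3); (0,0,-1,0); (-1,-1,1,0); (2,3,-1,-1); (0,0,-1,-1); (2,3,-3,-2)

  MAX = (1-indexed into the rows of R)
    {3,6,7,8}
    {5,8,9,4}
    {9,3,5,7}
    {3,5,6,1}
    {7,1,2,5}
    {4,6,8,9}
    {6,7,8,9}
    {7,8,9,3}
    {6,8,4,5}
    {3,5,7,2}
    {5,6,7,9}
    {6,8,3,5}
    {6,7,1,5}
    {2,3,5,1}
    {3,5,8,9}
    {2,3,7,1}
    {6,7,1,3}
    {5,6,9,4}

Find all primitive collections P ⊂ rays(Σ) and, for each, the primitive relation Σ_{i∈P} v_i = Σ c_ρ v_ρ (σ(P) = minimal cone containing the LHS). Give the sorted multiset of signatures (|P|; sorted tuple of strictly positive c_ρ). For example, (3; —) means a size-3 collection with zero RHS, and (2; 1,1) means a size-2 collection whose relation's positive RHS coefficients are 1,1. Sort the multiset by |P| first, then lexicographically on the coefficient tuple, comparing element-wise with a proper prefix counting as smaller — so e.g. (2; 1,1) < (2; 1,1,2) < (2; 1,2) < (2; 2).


Σ has 14 primitive collections:

  {2,8}:  v_{2} + v_{8} = 0  so sig = (2; —)
  {1,8}:  v_{1} + v_{8} = v_{6}  so sig = (2; 1)
  {2,6}:  v_{2} + v_{6} = v_{1}  so sig = (2; 1)
  {2,9}:  v_{2} + v_{9} = v_{5} + v_{7}  so sig = (2; 1,1)
  {1,9}:  v_{1} + v_{9} = v_{5} + v_{6} + v_{7}  so sig = (2; 1,1,1)
  {2,4}:  v_{2} + v_{4} = v_{5} + v_{6} + v_{9}  so sig = (2; 1,1,1)
  {1,4}:  v_{1} + v_{4} = v_{5} + 2·v_{6} + v_{9}  so sig = (2; 1,1,2)
  {4,7}:  v_{4} + v_{7} = v_{6} + 2·v_{9}  so sig = (2; 1,2)
  {3,4}:  v_{3} + v_{4} = v_{5} + 3·v_{8}  so sig = (2; 1,3)
  {5,7,8}:  v_{5} + v_{7} + v_{8} = v_{9}  so sig = (3; 1)
  {3,6,9}:  v_{3} + v_{6} + v_{9} = 2·v_{8}  so sig = (3; 2)
  {1,3,5,7}:  v_{1} + v_{3} + v_{5} + v_{7} = 0  so sig = (4; —)
  {3,5,6,7}:  v_{3} + v_{5} + v_{6} + v_{7} = v_{8}  so sig = (4; 1)
  {5,6,8,9}:  v_{5} + v_{6} + v_{8} + v_{9} = v_{4}  so sig = (4; 1)

Signatures (|P|; sorted positive RHS coefficients), sorted:
    (2; —)
    (2; 1)
    (2; 1)
    (2; 1,1)
    (2; 1,1,1)
    (2; 1,1,1)
    (2; 1,1,2)
    (2; 1,2)
    (2; 1,3)
    (3; 1)
    (3; 2)
    (4; —)
    (4; 1)
    (4; 1)


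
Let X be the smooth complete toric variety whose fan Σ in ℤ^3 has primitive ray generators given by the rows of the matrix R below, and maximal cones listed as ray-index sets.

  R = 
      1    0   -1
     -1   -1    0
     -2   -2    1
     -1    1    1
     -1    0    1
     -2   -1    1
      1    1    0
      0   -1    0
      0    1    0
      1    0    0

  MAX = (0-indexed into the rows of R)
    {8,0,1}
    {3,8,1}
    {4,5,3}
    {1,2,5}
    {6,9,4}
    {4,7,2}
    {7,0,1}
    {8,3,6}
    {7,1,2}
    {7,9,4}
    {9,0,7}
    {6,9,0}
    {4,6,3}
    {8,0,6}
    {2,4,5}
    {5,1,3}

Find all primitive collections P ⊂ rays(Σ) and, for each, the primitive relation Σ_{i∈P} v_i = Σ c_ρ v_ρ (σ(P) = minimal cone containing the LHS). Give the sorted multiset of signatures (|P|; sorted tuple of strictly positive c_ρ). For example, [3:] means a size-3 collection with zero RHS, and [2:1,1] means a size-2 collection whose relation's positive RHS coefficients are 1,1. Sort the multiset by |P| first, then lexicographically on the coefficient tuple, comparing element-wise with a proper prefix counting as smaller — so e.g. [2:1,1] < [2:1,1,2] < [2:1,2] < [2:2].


The 21 primitive collections of Σ (r=10, n=3):

  P={0,4}:  v_{0} + v_{4} = 0  ⟹  sig = [2:]
  P={1,6}:  v_{1} + v_{6} = 0  ⟹  sig = [2:]
  P={7,8}:  v_{7} + v_{8} = 0  ⟹  sig = [2:]
  P={0,3}:  v_{0} + v_{3} = v_{8}  ⟹  sig = [2:1]
  P={0,5}:  v_{0} + v_{5} = v_{1}  ⟹  sig = [2:1]
  P={1,4}:  v_{1} + v_{4} = v_{5}  ⟹  sig = [2:1]
  P={1,9}:  v_{1} + v_{9} = v_{7}  ⟹  sig = [2:1]
  P={2,8}:  v_{2} + v_{8} = v_{5}  ⟹  sig = [2:1]
  P={3,7}:  v_{3} + v_{7} = v_{4}  ⟹  sig = [2:1]
  P={4,8}:  v_{4} + v_{8} = v_{3}  ⟹  sig = [2:1]
  P={5,6}:  v_{5} + v_{6} = v_{4}  ⟹  sig = [2:1]
  P={5,7}:  v_{5} + v_{7} = v_{2}  ⟹  sig = [2:1]
  P={6,7}:  v_{6} + v_{7} = v_{9}  ⟹  sig = [2:1]
  P={8,9}:  v_{8} + v_{9} = v_{6}  ⟹  sig = [2:1]
  P={0,2}:  v_{0} + v_{2} = v_{1} + v_{7}  ⟹  sig = [2:1,1]
  P={2,3}:  v_{2} + v_{3} = v_{4} + v_{5}  ⟹  sig = [2:1,1]
  P={2,6}:  v_{2} + v_{6} = v_{4} + v_{7}  ⟹  sig = [2:1,1]
  P={3,9}:  v_{3} + v_{9} = v_{4} + v_{6}  ⟹  sig = [2:1,1]
  P={5,8}:  v_{5} + v_{8} = v_{1} + v_{3}  ⟹  sig = [2:1,1]
  P={5,9}:  v_{5} + v_{9} = v_{4} + v_{7}  ⟹  sig = [2:1,1]
  P={2,9}:  v_{2} + v_{9} = v_{4} + 2·v_{7}  ⟹  sig = [2:1,2]

so the primitive-relation signature multiset is
    |P|=2: 21 collections, coeffs (), (), (), (1), (1), (1), (1), (1), (1), (1), (1), (1), (1), (1), (1,1), (1,1), (1,1), (1,1), (1,1), (1,1), (1,2)


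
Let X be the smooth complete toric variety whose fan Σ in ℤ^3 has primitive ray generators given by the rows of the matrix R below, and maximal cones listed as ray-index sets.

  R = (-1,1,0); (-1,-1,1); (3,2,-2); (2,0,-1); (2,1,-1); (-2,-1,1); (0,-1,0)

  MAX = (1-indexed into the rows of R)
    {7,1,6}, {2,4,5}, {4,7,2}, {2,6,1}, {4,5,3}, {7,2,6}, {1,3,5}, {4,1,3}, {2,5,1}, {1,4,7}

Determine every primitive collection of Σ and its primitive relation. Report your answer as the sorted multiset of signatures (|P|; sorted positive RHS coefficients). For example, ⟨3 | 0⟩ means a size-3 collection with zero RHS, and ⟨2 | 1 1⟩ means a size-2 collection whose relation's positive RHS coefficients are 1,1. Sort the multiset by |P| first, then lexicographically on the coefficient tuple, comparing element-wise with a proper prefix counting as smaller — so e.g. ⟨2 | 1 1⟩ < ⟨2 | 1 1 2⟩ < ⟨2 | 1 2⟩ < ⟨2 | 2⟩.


The 9 primitive collections of Σ (r=7, n=3):

  P = {5,6}:  v_{5} + v_{6} = 0  ⇒ sig = ⟨2 | 0⟩
  P = {2,3}:  v_{2} + v_{3} = v_{5}  ⇒ sig = ⟨2 | 1⟩
  P = {4,6}:  v_{4} + v_{6} = v_{7}  ⇒ sig = ⟨2 | 1⟩
  P = {5,7}:  v_{5} + v_{7} = v_{4}  ⇒ sig = ⟨2 | 1⟩
  P = {3,6}:  v_{3} + v_{6} = v_{1} + v_{4}  ⇒ sig = ⟨2 | 1 1⟩
  P = {3,7}:  v_{3} + v_{7} = v_{1} + 2·v_{4}  ⇒ sig = ⟨2 | 1 2⟩
  P = {1,2,4}:  v_{1} + v_{2} + v_{4} = 0  ⇒ sig = ⟨3 | 0⟩
  P = {1,2,7}:  v_{1} + v_{2} + v_{7} = v_{6}  ⇒ sig = ⟨3 | 1⟩
  P = {1,4,5}:  v_{1} + v_{4} + v_{5} = v_{3}  ⇒ sig = ⟨3 | 1⟩

Hence PRS(X_Σ) =
    |P|=2: 6 collections, coeffs (), (1), (1), (1), (1,1), (1,2)
    |P|=3: 3 collections, coeffs (), (1), (1)


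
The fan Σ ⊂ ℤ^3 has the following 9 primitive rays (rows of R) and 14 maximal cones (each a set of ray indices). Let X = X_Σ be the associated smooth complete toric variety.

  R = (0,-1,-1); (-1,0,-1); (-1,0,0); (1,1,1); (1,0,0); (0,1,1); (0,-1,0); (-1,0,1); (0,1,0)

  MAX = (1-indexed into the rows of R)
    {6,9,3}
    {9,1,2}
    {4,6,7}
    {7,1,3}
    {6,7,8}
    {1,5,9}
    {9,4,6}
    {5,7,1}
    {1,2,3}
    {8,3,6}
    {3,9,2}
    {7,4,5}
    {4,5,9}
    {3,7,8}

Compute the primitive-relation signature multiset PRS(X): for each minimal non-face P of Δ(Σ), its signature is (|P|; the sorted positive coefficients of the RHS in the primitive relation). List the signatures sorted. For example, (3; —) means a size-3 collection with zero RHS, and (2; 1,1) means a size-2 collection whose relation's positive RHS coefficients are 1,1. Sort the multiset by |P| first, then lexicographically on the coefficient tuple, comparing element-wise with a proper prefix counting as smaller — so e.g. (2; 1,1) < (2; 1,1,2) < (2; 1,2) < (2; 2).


17 collections generate NE(X_Σ); each relation:

  P = {1,6}:  v_{1} + v_{6} = 0  →  sig = (2; —)
  P = {3,5}:  v_{3} + v_{5} = 0  →  sig = (2; —)
  P = {7,9}:  v_{7} + v_{9} = 0  →  sig = (2; —)
  P = {1,4}:  v_{1} + v_{4} = v_{5}  →  sig = (2; 1)
  P = {2,4}:  v_{2} + v_{4} = v_{9}  →  sig = (2; 1)
  P = {3,4}:  v_{3} + v_{4} = v_{6}  →  sig = (2; 1)
  P = {5,6}:  v_{5} + v_{6} = v_{4}  →  sig = (2; 1)
  P = {1,8}:  v_{1} + v_{8} = v_{3} + v_{7}  →  sig = (2; 1,1)
  P = {2,5}:  v_{2} + v_{5} = v_{1} + v_{9}  →  sig = (2; 1,1)
  P = {2,6}:  v_{2} + v_{6} = v_{3} + v_{9}  →  sig = (2; 1,1)
  P = {2,7}:  v_{2} + v_{7} = v_{1} + v_{3}  →  sig = (2; 1,1)
  P = {5,8}:  v_{5} + v_{8} = v_{6} + v_{7}  →  sig = (2; 1,1)
  P = {8,9}:  v_{8} + v_{9} = v_{3} + v_{6}  →  sig = (2; 1,1)
  P = {4,8}:  v_{4} + v_{8} = 2·v_{6} + v_{7}  →  sig = (2; 1,2)
  P = {2,8}:  v_{2} + v_{8} = 2·v_{3}  →  sig = (2; 2)
  P = {1,3,9}:  v_{1} + v_{3} + v_{9} = v_{2}  →  sig = (3; 1)
  P = {3,6,7}:  v_{3} + v_{6} + v_{7} = v_{8}  →  sig = (3; 1)

so the primitive-relation signature multiset is
    |P|=2: 15 collections, coeffs (), (), (), (1), (1), (1), (1), (1,1), (1,1), (1,1), (1,1), (1,1), (1,1), (1,2), (2)
    |P|=3: 2 collections, coeffs (1), (1)


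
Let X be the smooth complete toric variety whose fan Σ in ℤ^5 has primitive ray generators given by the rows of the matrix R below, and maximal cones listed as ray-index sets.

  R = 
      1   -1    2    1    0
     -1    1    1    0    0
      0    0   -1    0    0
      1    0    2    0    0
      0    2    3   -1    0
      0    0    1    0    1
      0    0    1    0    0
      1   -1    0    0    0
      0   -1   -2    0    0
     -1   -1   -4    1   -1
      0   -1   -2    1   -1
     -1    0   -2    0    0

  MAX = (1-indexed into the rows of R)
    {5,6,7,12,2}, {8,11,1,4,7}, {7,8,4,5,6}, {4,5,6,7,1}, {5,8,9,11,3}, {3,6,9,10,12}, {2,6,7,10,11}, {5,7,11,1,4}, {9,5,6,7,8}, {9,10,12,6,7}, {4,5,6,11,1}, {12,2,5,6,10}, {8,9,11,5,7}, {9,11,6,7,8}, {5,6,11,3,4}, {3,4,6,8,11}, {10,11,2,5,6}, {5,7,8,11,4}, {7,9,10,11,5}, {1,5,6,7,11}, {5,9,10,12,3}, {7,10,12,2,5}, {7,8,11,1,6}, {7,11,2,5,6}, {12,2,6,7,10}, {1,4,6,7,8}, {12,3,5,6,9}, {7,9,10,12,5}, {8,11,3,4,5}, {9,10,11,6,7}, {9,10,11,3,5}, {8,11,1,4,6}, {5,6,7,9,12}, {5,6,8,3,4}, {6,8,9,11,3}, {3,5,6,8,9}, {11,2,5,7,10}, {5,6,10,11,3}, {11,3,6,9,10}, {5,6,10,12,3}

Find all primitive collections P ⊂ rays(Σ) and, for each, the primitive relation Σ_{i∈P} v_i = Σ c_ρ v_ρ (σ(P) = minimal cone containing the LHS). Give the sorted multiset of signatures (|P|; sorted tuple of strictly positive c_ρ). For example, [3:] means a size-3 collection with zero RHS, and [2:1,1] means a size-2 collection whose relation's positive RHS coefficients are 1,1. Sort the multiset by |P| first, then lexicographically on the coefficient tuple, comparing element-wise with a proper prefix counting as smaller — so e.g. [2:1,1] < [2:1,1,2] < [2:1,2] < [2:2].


Primitive collections (22):

  {3,7}:  v_{3} + v_{7} = 0 — sig = [2:]
  {4,12}:  v_{4} + v_{12} = 0 — sig = [2:]
  {2,8}:  v_{2} + v_{8} = v_{7} — sig = [2:1]
  {4,9}:  v_{4} + v_{9} = v_{8} — sig = [2:1]
  {4,10}:  v_{4} + v_{10} = v_{11} — sig = [2:1]
  {8,12}:  v_{8} + v_{12} = v_{9} — sig = [2:1]
  {11,12}:  v_{11} + v_{12} = v_{10} — sig = [2:1]
  {2,9}:  v_{2} + v_{9} = v_{7} + v_{12} — sig = [2:1,1]
  {8,10}:  v_{8} + v_{10} = v_{9} + v_{11} — sig = [2:1,1]
  {1,3}:  v_{1} + v_{3} = v_{4} + v_{6} + v_{11} — sig = [2:1,1,1]
  {1,12}:  v_{1} + v_{12} = v_{6} + v_{7} + v_{11} — sig = [2:1,1,1]
  {2,3}:  v_{2} + v_{3} = v_{5} + v_{6} + v_{10} — sig = [2:1,1,1]
  {1,9}:  v_{1} + v_{9} = v_{6} + v_{7} + v_{8} + v_{11} — sig = [2:1,1,1,1]
  {2,4}:  v_{2} + v_{4} = v_{5} + v_{6} + v_{7} + v_{11} — sig = [2:1,1,1,1]
  {1,10}:  v_{1} + v_{10} = v_{6} + v_{7} + 2·v_{11} — sig = [2:1,1,2]
  {1,2}:  v_{1} + v_{2} = v_{5} + 2·v_{6} + 2·v_{7} + 2·v_{11} — sig = [2:1,2,2,2]
  {1,5,8}:  v_{1} + v_{5} + v_{8} = 2·v_{4} + v_{7} — sig = [3:1,2]
  {5,6,9,11}:  v_{5} + v_{6} + v_{9} + v_{11} = 0 — sig = [4:]
  {4,6,7,11}:  v_{4} + v_{6} + v_{7} + v_{11} = v_{1} — sig = [4:1]
  {5,6,7,10}:  v_{5} + v_{6} + v_{7} + v_{10} = v_{2} — sig = [4:1]
  {5,6,8,11}:  v_{5} + v_{6} + v_{8} + v_{11} = v_{4} — sig = [4:1]
  {5,6,9,10}:  v_{5} + v_{6} + v_{9} + v_{10} = v_{12} — sig = [4:1]

Sorted signature multiset PRS(X):
    [2:]
    [2:]
    [2:1]
    [2:1]
    [2:1]
    [2:1]
    [2:1]
    [2:1,1]
    [2:1,1]
    [2:1,1,1]
    [2:1,1,1]
    [2:1,1,1]
    [2:1,1,1,1]
    [2:1,1,1,1]
    [2:1,1,2]
    [2:1,2,2,2]
    [3:1,2]
    [4:]
    [4:1]
    [4:1]
    [4:1]
    [4:1]


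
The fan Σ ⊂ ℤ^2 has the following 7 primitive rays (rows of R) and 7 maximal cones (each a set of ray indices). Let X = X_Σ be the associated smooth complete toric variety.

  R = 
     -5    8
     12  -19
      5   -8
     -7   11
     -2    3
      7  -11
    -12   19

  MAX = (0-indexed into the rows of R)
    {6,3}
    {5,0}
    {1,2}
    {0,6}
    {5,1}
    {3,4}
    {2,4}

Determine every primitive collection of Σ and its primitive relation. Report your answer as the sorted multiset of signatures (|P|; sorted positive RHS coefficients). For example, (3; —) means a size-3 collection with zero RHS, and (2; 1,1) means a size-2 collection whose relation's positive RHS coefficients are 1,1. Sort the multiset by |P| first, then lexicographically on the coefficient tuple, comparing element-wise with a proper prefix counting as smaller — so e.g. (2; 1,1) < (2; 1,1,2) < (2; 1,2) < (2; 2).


14 collections generate NE(X_Σ); each relation:

  • {0,2}:  v_{0} + v_{2} = 0  ⟹  sig = (2; —)
  • {1,6}:  v_{1} + v_{6} = 0  ⟹  sig = (2; —)
  • {3,5}:  v_{3} + v_{5} = 0  ⟹  sig = (2; —)
  • {0,1}:  v_{0} + v_{1} = v_{5}  ⟹  sig = (2; 1)
  • {0,3}:  v_{0} + v_{3} = v_{6}  ⟹  sig = (2; 1)
  • {0,4}:  v_{0} + v_{4} = v_{3}  ⟹  sig = (2; 1)
  • {1,3}:  v_{1} + v_{3} = v_{2}  ⟹  sig = (2; 1)
  • {2,3}:  v_{2} + v_{3} = v_{4}  ⟹  sig = (2; 1)
  • {2,5}:  v_{2} + v_{5} = v_{1}  ⟹  sig = (2; 1)
  • {2,6}:  v_{2} + v_{6} = v_{3}  ⟹  sig = (2; 1)
  • {4,5}:  v_{4} + v_{5} = v_{2}  ⟹  sig = (2; 1)
  • {5,6}:  v_{5} + v_{6} = v_{0}  ⟹  sig = (2; 1)
  • {1,4}:  v_{1} + v_{4} = 2·v_{2}  ⟹  sig = (2; 2)
  • {4,6}:  v_{4} + v_{6} = 2·v_{3}  ⟹  sig = (2; 2)

Hence PRS(X_Σ) =
{ (2; —) ×3,  (2; 1) ×9,  (2; 2) ×2 }


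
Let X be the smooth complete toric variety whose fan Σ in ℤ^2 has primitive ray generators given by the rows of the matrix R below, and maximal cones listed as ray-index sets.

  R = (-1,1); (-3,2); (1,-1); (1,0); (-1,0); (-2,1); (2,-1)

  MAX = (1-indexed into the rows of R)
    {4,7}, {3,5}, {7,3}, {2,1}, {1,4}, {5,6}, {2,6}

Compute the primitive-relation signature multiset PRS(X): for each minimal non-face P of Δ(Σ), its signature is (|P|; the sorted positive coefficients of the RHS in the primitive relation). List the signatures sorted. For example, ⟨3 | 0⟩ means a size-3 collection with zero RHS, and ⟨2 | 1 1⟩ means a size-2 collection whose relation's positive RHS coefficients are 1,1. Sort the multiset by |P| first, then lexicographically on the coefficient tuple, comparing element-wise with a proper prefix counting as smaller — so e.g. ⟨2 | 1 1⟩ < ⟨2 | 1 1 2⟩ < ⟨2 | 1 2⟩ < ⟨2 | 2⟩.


|primitive collections| = 14. Relations:

  • {1,3}:  v_{1} + v_{3} = 0 ; sig = ⟨2 | 0⟩
  • {4,5}:  v_{4} + v_{5} = 0 ; sig = ⟨2 | 0⟩
  • {6,7}:  v_{6} + v_{7} = 0 ; sig = ⟨2 | 0⟩
  • {1,5}:  v_{1} + v_{5} = v_{6} ; sig = ⟨2 | 1⟩
  • {1,6}:  v_{1} + v_{6} = v_{2} ; sig = ⟨2 | 1⟩
  • {1,7}:  v_{1} + v_{7} = v_{4} ; sig = ⟨2 | 1⟩
  • {2,3}:  v_{2} + v_{3} = v_{6} ; sig = ⟨2 | 1⟩
  • {2,7}:  v_{2} + v_{7} = v_{1} ; sig = ⟨2 | 1⟩
  • {3,4}:  v_{3} + v_{4} = v_{7} ; sig = ⟨2 | 1⟩
  • {3,6}:  v_{3} + v_{6} = v_{5} ; sig = ⟨2 | 1⟩
  • {4,6}:  v_{4} + v_{6} = v_{1} ; sig = ⟨2 | 1⟩
  • {5,7}:  v_{5} + v_{7} = v_{3} ; sig = ⟨2 | 1⟩
  • {2,4}:  v_{2} + v_{4} = 2·v_{1} ; sig = ⟨2 | 2⟩
  • {2,5}:  v_{2} + v_{5} = 2·v_{6} ; sig = ⟨2 | 2⟩

Signatures (|P|; sorted positive RHS coefficients), sorted:
    ⟨2 | 0⟩
    ⟨2 | 0⟩
    ⟨2 | 0⟩
    ⟨2 | 1⟩
    ⟨2 | 1⟩
    ⟨2 | 1⟩
    ⟨2 | 1⟩
    ⟨2 | 1⟩
    ⟨2 | 1⟩
    ⟨2 | 1⟩
    ⟨2 | 1⟩
    ⟨2 | 1⟩
    ⟨2 | 2⟩
    ⟨2 | 2⟩


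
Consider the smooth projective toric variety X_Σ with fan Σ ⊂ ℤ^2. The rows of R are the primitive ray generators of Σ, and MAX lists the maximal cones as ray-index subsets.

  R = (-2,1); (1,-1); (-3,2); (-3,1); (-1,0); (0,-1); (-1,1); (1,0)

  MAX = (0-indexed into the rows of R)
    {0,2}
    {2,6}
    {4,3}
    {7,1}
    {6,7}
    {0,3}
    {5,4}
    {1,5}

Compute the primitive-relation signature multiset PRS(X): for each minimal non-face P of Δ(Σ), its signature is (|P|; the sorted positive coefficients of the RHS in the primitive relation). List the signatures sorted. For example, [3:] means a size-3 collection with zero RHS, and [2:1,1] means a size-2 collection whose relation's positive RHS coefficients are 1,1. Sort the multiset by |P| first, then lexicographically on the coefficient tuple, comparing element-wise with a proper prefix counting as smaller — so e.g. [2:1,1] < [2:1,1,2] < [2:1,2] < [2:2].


Minimal non-faces — 20 found among 8 rays, 8 max cones:

  P={1,6}:  v_{1} + v_{6} = 0  ⟹  sig = [2:]
  P={4,7}:  v_{4} + v_{7} = 0  ⟹  sig = [2:]
  P={0,1}:  v_{0} + v_{1} = v_{4}  ⟹  sig = [2:1]
  P={0,4}:  v_{0} + v_{4} = v_{3}  ⟹  sig = [2:1]
  P={0,6}:  v_{0} + v_{6} = v_{2}  ⟹  sig = [2:1]
  P={0,7}:  v_{0} + v_{7} = v_{6}  ⟹  sig = [2:1]
  P={1,2}:  v_{1} + v_{2} = v_{0}  ⟹  sig = [2:1]
  P={1,4}:  v_{1} + v_{4} = v_{5}  ⟹  sig = [2:1]
  P={2,5}:  v_{2} + v_{5} = v_{3}  ⟹  sig = [2:1]
  P={3,7}:  v_{3} + v_{7} = v_{0}  ⟹  sig = [2:1]
  P={4,6}:  v_{4} + v_{6} = v_{0}  ⟹  sig = [2:1]
  P={5,6}:  v_{5} + v_{6} = v_{4}  ⟹  sig = [2:1]
  P={5,7}:  v_{5} + v_{7} = v_{1}  ⟹  sig = [2:1]
  P={0,5}:  v_{0} + v_{5} = 2·v_{4}  ⟹  sig = [2:2]
  P={1,3}:  v_{1} + v_{3} = 2·v_{4}  ⟹  sig = [2:2]
  P={2,4}:  v_{2} + v_{4} = 2·v_{0}  ⟹  sig = [2:2]
  P={2,7}:  v_{2} + v_{7} = 2·v_{6}  ⟹  sig = [2:2]
  P={3,6}:  v_{3} + v_{6} = 2·v_{0}  ⟹  sig = [2:2]
  P={2,3}:  v_{2} + v_{3} = 3·v_{0}  ⟹  sig = [2:3]
  P={3,5}:  v_{3} + v_{5} = 3·v_{4}  ⟹  sig = [2:3]

so the primitive-relation signature multiset is
    |P|=2: 20 collections, coeffs (), (), (1), (1), (1), (1), (1), (1), (1), (1), (1), (1), (1), (2), (2), (2), (2), (2), (3), (3)


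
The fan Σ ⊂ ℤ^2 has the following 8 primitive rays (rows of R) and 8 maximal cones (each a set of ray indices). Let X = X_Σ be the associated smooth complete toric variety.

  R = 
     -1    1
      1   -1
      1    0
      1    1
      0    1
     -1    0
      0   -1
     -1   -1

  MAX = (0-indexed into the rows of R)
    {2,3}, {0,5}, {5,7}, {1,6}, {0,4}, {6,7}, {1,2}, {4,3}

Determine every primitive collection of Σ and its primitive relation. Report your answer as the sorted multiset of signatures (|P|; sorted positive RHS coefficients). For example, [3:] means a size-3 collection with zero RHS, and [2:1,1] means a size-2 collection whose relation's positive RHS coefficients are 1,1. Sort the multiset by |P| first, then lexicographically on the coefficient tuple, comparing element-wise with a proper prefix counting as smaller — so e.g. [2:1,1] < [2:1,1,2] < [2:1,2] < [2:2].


20 collections generate NE(X_Σ); each relation:

  P={0,1}:  v_{0} + v_{1} = 0  →  sig = [2:]
  P={2,5}:  v_{2} + v_{5} = 0  →  sig = [2:]
  P={3,7}:  v_{3} + v_{7} = 0  →  sig = [2:]
  P={4,6}:  v_{4} + v_{6} = 0  →  sig = [2:]
  P={0,2}:  v_{0} + v_{2} = v_{4}  →  sig = [2:1]
  P={0,6}:  v_{0} + v_{6} = v_{5}  →  sig = [2:1]
  P={1,4}:  v_{1} + v_{4} = v_{2}  →  sig = [2:1]
  P={1,5}:  v_{1} + v_{5} = v_{6}  →  sig = [2:1]
  P={2,4}:  v_{2} + v_{4} = v_{3}  →  sig = [2:1]
  P={2,6}:  v_{2} + v_{6} = v_{1}  →  sig = [2:1]
  P={2,7}:  v_{2} + v_{7} = v_{6}  →  sig = [2:1]
  P={3,5}:  v_{3} + v_{5} = v_{4}  →  sig = [2:1]
  P={3,6}:  v_{3} + v_{6} = v_{2}  →  sig = [2:1]
  P={4,5}:  v_{4} + v_{5} = v_{0}  →  sig = [2:1]
  P={4,7}:  v_{4} + v_{7} = v_{5}  →  sig = [2:1]
  P={5,6}:  v_{5} + v_{6} = v_{7}  →  sig = [2:1]
  P={0,3}:  v_{0} + v_{3} = 2·v_{4}  →  sig = [2:2]
  P={0,7}:  v_{0} + v_{7} = 2·v_{5}  →  sig = [2:2]
  P={1,3}:  v_{1} + v_{3} = 2·v_{2}  →  sig = [2:2]
  P={1,7}:  v_{1} + v_{7} = 2·v_{6}  →  sig = [2:2]

Sorted signature multiset PRS(X):
[[2:], [2:], [2:], [2:], [2:1], [2:1], [2:1], [2:1], [2:1], [2:1], [2:1], [2:1], [2:1], [2:1], [2:1], [2:1], [2:2], [2:2], [2:2], [2:2]]


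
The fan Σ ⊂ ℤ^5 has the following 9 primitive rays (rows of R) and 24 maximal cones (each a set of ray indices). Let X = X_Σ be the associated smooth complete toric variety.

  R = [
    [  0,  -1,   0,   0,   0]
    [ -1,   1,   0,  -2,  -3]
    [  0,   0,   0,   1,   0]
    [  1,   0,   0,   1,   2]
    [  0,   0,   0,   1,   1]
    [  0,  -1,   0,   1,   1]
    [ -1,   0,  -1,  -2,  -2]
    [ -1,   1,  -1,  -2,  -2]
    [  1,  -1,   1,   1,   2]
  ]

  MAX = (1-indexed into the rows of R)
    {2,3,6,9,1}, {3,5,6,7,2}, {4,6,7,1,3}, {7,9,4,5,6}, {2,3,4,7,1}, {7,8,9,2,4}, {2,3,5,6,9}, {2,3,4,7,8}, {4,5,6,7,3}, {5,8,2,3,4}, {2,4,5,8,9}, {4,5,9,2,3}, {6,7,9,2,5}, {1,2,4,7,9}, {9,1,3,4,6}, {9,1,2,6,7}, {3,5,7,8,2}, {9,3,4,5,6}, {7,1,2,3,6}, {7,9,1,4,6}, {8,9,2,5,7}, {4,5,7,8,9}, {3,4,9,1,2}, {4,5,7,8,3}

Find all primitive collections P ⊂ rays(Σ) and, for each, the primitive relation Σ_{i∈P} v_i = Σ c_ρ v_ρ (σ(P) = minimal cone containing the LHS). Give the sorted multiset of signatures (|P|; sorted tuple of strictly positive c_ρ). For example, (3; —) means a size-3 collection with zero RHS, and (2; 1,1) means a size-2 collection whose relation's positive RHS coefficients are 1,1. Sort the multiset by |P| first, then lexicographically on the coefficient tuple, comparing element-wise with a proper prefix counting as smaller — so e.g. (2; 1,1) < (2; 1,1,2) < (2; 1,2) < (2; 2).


7 minimal non-faces of Δ(Σ) (on 9 rays):

  P = {1,5}:  v_{1} + v_{5} = v_{6} — sig = (2; 1)
  P = {1,8}:  v_{1} + v_{8} = v_{7} — sig = (2; 1)
  P = {6,8}:  v_{6} + v_{8} = v_{5} + v_{7} — sig = (2; 1,1)
  P = {2,4,6}:  v_{2} + v_{4} + v_{6} = 0 — sig = (3; —)
  P = {3,8,9}:  v_{3} + v_{8} + v_{9} = 0 — sig = (3; —)
  P = {3,7,9}:  v_{3} + v_{7} + v_{9} = v_{1} — sig = (3; 1)
  P = {2,4,5,7}:  v_{2} + v_{4} + v_{5} + v_{7} = v_{8} — sig = (4; 1)

Sorted signature multiset PRS(X):
    (2; 1)
    (2; 1)
    (2; 1,1)
    (3; —)
    (3; —)
    (3; 1)
    (4; 1)


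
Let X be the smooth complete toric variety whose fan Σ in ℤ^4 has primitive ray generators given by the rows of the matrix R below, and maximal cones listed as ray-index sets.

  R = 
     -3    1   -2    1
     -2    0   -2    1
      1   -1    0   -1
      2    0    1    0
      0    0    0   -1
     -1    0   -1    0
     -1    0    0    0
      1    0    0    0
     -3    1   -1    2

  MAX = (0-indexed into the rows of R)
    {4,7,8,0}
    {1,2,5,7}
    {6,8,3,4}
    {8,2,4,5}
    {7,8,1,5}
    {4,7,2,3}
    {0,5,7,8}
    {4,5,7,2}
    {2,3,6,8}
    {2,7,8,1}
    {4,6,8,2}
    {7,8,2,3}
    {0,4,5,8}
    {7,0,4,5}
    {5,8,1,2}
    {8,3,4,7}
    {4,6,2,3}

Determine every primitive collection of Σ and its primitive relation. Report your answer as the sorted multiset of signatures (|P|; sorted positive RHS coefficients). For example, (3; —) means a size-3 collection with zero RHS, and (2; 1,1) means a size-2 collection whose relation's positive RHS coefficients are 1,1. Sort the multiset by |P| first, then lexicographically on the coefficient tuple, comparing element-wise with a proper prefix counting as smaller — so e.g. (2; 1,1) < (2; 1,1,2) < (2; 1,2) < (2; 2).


The 14 primitive collections of Σ (r=9, n=4):

  P = {6,7}:  v_{6} + v_{7} = 0  ⟹  sig = (2; —)
  P = {3,5}:  v_{3} + v_{5} = v_{7}  ⟹  sig = (2; 1)
  P = {0,6}:  v_{0} + v_{6} = v_{4} + v_{5} + v_{8}  ⟹  sig = (2; 1,1,1)
  P = {1,6}:  v_{1} + v_{6} = v_{2} + v_{5} + v_{8}  ⟹  sig = (2; 1,1,1)
  P = {5,6}:  v_{5} + v_{6} = v_{2} + v_{4} + v_{8}  ⟹  sig = (2; 1,1,1)
  P = {0,3}:  v_{0} + v_{3} = v_{4} + 2·v_{7} + v_{8}  ⟹  sig = (2; 1,1,2)
  P = {1,3}:  v_{1} + v_{3} = v_{2} + 2·v_{7} + v_{8}  ⟹  sig = (2; 1,1,2)
  P = {0,1}:  v_{0} + v_{1} = 3·v_{5} + v_{7} + v_{8}  ⟹  sig = (2; 1,1,3)
  P = {0,2}:  v_{0} + v_{2} = 2·v_{5}  ⟹  sig = (2; 2)
  P = {1,4}:  v_{1} + v_{4} = 2·v_{5}  ⟹  sig = (2; 2)
  P = {2,3,4,8}:  v_{2} + v_{3} + v_{4} + v_{8} = 0  ⟹  sig = (4; —)
  P = {2,4,7,8}:  v_{2} + v_{4} + v_{7} + v_{8} = v_{5}  ⟹  sig = (4; 1)
  P = {2,5,7,8}:  v_{2} + v_{5} + v_{7} + v_{8} = v_{1}  ⟹  sig = (4; 1)
  P = {4,5,7,8}:  v_{4} + v_{5} + v_{7} + v_{8} = v_{0}  ⟹  sig = (4; 1)

Signatures (|P|; sorted positive RHS coefficients), sorted:
    (2; —)
    (2; 1)
    (2; 1,1,1)
    (2; 1,1,1)
    (2; 1,1,1)
    (2; 1,1,2)
    (2; 1,1,2)
    (2; 1,1,3)
    (2; 2)
    (2; 2)
    (4; —)
    (4; 1)
    (4; 1)
    (4; 1)


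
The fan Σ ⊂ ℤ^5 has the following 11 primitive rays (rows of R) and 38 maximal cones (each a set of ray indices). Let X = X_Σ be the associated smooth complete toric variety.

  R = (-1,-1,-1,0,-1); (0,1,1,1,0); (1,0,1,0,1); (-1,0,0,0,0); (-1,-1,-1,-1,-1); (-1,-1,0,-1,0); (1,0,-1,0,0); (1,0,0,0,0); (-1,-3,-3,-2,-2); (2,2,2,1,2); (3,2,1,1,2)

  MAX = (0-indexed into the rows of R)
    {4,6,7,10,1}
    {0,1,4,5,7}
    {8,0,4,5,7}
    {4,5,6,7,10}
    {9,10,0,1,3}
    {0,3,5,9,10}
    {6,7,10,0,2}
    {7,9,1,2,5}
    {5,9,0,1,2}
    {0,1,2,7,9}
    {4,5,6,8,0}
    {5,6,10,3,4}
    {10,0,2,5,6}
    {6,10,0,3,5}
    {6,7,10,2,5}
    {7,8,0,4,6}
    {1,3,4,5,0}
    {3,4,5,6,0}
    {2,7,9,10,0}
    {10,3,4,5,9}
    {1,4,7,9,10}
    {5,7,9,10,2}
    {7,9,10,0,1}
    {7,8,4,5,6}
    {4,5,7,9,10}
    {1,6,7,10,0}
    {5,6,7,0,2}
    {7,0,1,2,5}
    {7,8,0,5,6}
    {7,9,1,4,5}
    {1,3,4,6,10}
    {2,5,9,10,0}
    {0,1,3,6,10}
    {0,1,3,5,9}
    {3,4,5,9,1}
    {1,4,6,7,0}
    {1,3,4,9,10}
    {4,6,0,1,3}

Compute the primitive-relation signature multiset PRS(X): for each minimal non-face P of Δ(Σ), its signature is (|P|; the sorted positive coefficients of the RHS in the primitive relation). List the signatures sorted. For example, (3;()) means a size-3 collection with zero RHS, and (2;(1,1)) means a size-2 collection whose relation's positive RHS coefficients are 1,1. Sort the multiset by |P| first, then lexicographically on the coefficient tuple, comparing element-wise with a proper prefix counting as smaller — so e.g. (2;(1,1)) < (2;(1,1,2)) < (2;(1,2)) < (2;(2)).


Δ(Σ) — 11 vertices, 18 min non-faces:

  P = {3,7}:  v_{3} + v_{7} = 0  so sig = (2;())
  P = {6,9}:  v_{6} + v_{9} = v_{10}  so sig = (2;(1))
  P = {2,4}:  v_{2} + v_{4} = v_{5} + v_{7}  so sig = (2;(1,1))
  P = {1,8}:  v_{1} + v_{8} = v_{0} + v_{4} + v_{7}  so sig = (2;(1,1,1))
  P = {2,3}:  v_{2} + v_{3} = v_{0} + v_{5} + v_{9}  so sig = (2;(1,1,1))
  P = {8,9}:  v_{8} + v_{9} = v_{5} + v_{6} + v_{7}  so sig = (2;(1,1,1))
  P = {3,8}:  v_{3} + v_{8} = v_{0} + v_{4} + v_{5} + v_{6}  so sig = (2;(1,1,1,1))
  P = {8,10}:  v_{8} + v_{10} = v_{5} + 2·v_{6} + v_{7}  so sig = (2;(1,1,2))
  P = {2,8}:  v_{2} + v_{8} = v_{0} + 2·v_{5} + v_{6} + 2·v_{7}  so sig = (2;(1,1,2,2))
  P = {0,4,9}:  v_{0} + v_{4} + v_{9} = 0  so sig = (3;())
  P = {1,5,6}:  v_{1} + v_{5} + v_{6} = 0  so sig = (3;())
  P = {0,4,10}:  v_{0} + v_{4} + v_{10} = v_{6}  so sig = (3;(1))
  P = {1,5,10}:  v_{1} + v_{5} + v_{10} = v_{9}  so sig = (3;(1))
  P = {1,2,6}:  v_{1} + v_{2} + v_{6} = v_{0} + v_{7} + v_{9}  so sig = (3;(1,1,1))
  P = {1,2,10}:  v_{1} + v_{2} + v_{10} = v_{0} + v_{7} + 2·v_{9}  so sig = (3;(1,1,2))
  P = {0,5,7,9}:  v_{0} + v_{5} + v_{7} + v_{9} = v_{2}  so sig = (4;(1))
  P = {0,5,7,10}:  v_{0} + v_{5} + v_{7} + v_{10} = v_{2} + v_{6}  so sig = (4;(1,1))
  P = {0,4,5,6,7}:  v_{0} + v_{4} + v_{5} + v_{6} + v_{7} = v_{8}  so sig = (5;(1))

Sorted signature multiset PRS(X):
[(2;()), (2;(1)), (2;(1,1)), (2;(1,1,1)), (2;(1,1,1)), (2;(1,1,1)), (2;(1,1,1,1)), (2;(1,1,2)), (2;(1,1,2,2)), (3;()), (3;()), (3;(1)), (3;(1)), (3;(1,1,1)), (3;(1,1,2)), (4;(1)), (4;(1,1)), (5;(1))]


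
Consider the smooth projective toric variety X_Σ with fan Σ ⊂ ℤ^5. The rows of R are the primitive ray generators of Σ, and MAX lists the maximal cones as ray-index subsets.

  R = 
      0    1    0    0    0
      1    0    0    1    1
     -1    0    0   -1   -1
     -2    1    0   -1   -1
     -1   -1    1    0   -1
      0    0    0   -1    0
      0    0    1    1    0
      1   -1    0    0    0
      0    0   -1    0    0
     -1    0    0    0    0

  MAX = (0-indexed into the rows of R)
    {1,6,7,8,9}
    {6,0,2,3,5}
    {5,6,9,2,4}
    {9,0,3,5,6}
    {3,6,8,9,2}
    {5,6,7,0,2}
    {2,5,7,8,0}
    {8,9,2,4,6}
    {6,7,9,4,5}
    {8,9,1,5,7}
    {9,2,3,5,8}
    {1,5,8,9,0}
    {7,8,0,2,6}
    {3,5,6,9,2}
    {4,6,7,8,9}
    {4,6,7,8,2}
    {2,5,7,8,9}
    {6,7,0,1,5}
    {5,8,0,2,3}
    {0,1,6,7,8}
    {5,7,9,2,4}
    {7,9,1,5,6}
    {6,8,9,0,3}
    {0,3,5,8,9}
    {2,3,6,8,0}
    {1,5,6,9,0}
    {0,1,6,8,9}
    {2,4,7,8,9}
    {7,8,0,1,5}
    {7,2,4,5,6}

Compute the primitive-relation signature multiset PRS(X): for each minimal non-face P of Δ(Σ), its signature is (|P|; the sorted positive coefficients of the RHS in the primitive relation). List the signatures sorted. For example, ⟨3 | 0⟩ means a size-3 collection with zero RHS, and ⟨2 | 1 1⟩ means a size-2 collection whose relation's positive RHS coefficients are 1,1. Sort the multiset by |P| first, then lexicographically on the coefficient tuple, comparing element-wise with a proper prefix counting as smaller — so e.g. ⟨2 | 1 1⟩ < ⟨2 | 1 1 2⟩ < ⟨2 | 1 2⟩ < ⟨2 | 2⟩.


Minimal non-faces — 11 found among 10 rays, 30 max cones:

  P = {1,2}:  v_{1} + v_{2} = 0 — sig = ⟨2 | 0⟩
  P = {3,7}:  v_{3} + v_{7} = v_{2} — sig = ⟨2 | 1⟩
  P = {0,4}:  v_{0} + v_{4} = v_{2} + v_{6} — sig = ⟨2 | 1 1⟩
  P = {1,3}:  v_{1} + v_{3} = v_{0} + v_{9} — sig = ⟨2 | 1 1⟩
  P = {1,4}:  v_{1} + v_{4} = v_{6} + v_{7} + v_{9} — sig = ⟨2 | 1 1 1⟩
  P = {3,4}:  v_{3} + v_{4} = 2·v_{2} + v_{6} + v_{9} — sig = ⟨2 | 1 1 2⟩
  P = {0,7,9}:  v_{0} + v_{7} + v_{9} = 0 — sig = ⟨3 | 0⟩
  P = {5,6,8}:  v_{5} + v_{6} + v_{8} = 0 — sig = ⟨3 | 0⟩
  P = {0,2,9}:  v_{0} + v_{2} + v_{9} = v_{3} — sig = ⟨3 | 1⟩
  P = {4,5,8}:  v_{4} + v_{5} + v_{8} = v_{2} + v_{7} + v_{9} — sig = ⟨3 | 1 1 1⟩
  P = {2,6,7,9}:  v_{2} + v_{6} + v_{7} + v_{9} = v_{4} — sig = ⟨4 | 1⟩

Signatures (|P|; sorted positive RHS coefficients), sorted:
    |P|=2: 6 collections, coeffs (), (1), (1,1), (1,1), (1,1,1), (1,1,2)
    |P|=3: 4 collections, coeffs (), (), (1), (1,1,1)
    |P|=4: 1 collection, coeffs (1)


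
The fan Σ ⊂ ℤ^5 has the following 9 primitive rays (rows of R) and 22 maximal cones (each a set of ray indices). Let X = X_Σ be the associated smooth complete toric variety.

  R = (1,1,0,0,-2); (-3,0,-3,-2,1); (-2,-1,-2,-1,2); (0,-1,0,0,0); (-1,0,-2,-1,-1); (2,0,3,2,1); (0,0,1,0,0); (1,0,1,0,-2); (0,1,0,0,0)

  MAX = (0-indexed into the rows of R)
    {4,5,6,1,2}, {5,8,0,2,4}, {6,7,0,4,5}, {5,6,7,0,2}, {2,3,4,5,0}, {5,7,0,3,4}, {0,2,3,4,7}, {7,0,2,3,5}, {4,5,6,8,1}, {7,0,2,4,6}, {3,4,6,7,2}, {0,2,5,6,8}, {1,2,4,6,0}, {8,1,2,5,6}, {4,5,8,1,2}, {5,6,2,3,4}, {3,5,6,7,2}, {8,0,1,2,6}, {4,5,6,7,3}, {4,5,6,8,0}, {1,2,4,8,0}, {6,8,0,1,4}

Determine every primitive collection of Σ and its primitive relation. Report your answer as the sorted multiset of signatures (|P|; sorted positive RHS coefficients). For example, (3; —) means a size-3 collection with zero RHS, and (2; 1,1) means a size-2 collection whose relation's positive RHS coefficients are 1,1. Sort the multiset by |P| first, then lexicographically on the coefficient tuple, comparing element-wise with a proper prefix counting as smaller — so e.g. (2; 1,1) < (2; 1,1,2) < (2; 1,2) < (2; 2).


|primitive collections| = 9. Relations:

  {3,8}:  v_{3} + v_{8} = 0 ; sig = (2; —)
  {7,8}:  v_{7} + v_{8} = v_{0} + v_{6} ; sig = (2; 1,1)
  {1,3}:  v_{1} + v_{3} = v_{2} + v_{4} + v_{6} ; sig = (2; 1,1,1)
  {1,7}:  v_{1} + v_{7} = v_{0} + v_{2} + v_{4} + 2·v_{6} ; sig = (2; 1,1,1,2)
  {0,1,5}:  v_{0} + v_{1} + v_{5} = v_{8} ; sig = (3; 1)
  {0,3,6}:  v_{0} + v_{3} + v_{6} = v_{7} ; sig = (3; 1)
  {2,4,5,7}:  v_{2} + v_{4} + v_{5} + v_{7} = v_{3} ; sig = (4; 1)
  {2,4,6,8}:  v_{2} + v_{4} + v_{6} + v_{8} = v_{1} ; sig = (4; 1)
  {0,2,4,5,6}:  v_{0} + v_{2} + v_{4} + v_{5} + v_{6} = 0 ; sig = (5; —)

Hence PRS(X_Σ) =
    (2; —)
    (2; 1,1)
    (2; 1,1,1)
    (2; 1,1,1,2)
    (3; 1)
    (3; 1)
    (4; 1)
    (4; 1)
    (5; —)


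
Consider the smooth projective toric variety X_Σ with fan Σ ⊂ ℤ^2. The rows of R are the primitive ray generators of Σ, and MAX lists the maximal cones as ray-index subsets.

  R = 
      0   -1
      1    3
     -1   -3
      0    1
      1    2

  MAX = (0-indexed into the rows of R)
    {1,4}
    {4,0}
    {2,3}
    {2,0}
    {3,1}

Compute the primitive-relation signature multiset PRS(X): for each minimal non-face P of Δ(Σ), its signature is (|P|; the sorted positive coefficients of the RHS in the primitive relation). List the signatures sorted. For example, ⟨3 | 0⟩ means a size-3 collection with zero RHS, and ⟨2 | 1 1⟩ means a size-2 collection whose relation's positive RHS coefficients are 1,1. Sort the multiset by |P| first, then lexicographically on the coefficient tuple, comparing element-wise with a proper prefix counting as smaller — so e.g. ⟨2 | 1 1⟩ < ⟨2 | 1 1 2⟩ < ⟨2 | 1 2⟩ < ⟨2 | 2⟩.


5 minimal non-faces of Δ(Σ) (on 5 rays):

  P={0,3}:  v_{0} + v_{3} = 0 ; sig = ⟨2 | 0⟩
  P={1,2}:  v_{1} + v_{2} = 0 ; sig = ⟨2 | 0⟩
  P={0,1}:  v_{0} + v_{1} = v_{4} ; sig = ⟨2 | 1⟩
  P={2,4}:  v_{2} + v_{4} = v_{0} ; sig = ⟨2 | 1⟩
  P={3,4}:  v_{3} + v_{4} = v_{1} ; sig = ⟨2 | 1⟩

so the primitive-relation signature multiset is
[⟨2 | 0⟩, ⟨2 | 0⟩, ⟨2 | 1⟩, ⟨2 | 1⟩, ⟨2 | 1⟩]
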